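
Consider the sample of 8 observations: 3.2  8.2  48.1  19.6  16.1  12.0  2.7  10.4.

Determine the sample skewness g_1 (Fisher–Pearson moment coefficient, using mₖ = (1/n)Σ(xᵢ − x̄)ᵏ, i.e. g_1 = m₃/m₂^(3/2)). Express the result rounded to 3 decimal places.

x̄ = (3.2 + 8.2 + 48.1 + 19.6 + 16.1 + 12.0 + 2.7 + 10.4) / 8 = 15.0375
deviations (xᵢ − x̄): -11.8375, -6.8375, 33.0625, 4.5625, 1.0625, -3.0375, -12.3375, -4.6375
Σ(xᵢ − x̄)² = 1484.8988 ⇒ m₂ = 1484.8988/8 = 185.61234
Σ(xᵢ − x̄)³ = 32253.6395 ⇒ m₃ = 32253.6395/8 = 4031.70493
m₂^(3/2) = 185.61234^(1.5) = 2528.77554
g_1 = m₃ / m₂^(3/2) = 4031.70493 / 2528.77554 ≈ 1.594

1.594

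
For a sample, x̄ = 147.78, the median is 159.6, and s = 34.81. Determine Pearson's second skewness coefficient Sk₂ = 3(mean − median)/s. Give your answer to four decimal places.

-1.0187

Sk₂ = 3(147.78 − 159.6) / 34.81 = 3 × -11.8200 / 34.81
    = -35.4600 / 34.81 ≈ -1.0187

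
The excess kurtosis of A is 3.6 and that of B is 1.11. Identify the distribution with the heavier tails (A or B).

Higher excess kurtosis ⇒ heavier tails relative to the normal distribution.
3.6 vs 1.11: the larger is 3.6, so A has heavier tails.

A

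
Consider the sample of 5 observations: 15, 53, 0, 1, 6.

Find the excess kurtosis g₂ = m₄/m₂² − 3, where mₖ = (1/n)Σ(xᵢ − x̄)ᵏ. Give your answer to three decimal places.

-0.121

x̄ = 15.0000
Σ(xᵢ − x̄)² = 1946.0000 ⇒ m₂ = 389.20000
Σ(xᵢ − x̄)⁴ = 2180738.0000 ⇒ m₄ = 436147.60000
m₂² = 151476.64000
g₂ = m₄/m₂² − 3 = 2.87931 − 3 ≈ -0.121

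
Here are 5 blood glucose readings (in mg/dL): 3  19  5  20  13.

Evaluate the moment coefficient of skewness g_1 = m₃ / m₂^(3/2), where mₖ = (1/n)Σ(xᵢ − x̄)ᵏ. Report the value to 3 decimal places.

x̄ = (3 + 19 + 5 + 20 + 13) / 5 = 12.0000
deviations (xᵢ − x̄): -9.0000, 7.0000, -7.0000, 8.0000, 1.0000
Σ(xᵢ − x̄)² = 244.0000 ⇒ m₂ = 244.0000/5 = 48.80000
Σ(xᵢ − x̄)³ = -216.0000 ⇒ m₃ = -216.0000/5 = -43.20000
m₂^(3/2) = 48.80000^(1.5) = 340.90214
g_1 = m₃ / m₂^(3/2) = -43.20000 / 340.90214 ≈ -0.127

-0.127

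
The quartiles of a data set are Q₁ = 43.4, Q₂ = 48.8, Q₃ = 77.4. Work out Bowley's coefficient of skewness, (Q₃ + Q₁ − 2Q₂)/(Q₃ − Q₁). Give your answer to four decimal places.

numerator: Q₃ + Q₁ − 2Q₂ = 77.4 + 43.4 − 2×48.8 = 23.2000
denominator: Q₃ − Q₁ = 77.4 − 43.4 = 34.0000
Bowley skewness = 23.2000 / 34.0000 ≈ 0.6824

0.6824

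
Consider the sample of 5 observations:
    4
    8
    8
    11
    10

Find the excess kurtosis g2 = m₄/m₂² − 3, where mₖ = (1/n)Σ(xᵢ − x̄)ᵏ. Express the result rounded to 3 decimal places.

-0.690

x̄ = 8.2000
Σ(xᵢ − x̄)² = 28.8000 ⇒ m₂ = 5.76000
Σ(xᵢ − x̄)⁴ = 383.1360 ⇒ m₄ = 76.62720
m₂² = 33.17760
g2 = m₄/m₂² − 3 = 2.30961 − 3 ≈ -0.690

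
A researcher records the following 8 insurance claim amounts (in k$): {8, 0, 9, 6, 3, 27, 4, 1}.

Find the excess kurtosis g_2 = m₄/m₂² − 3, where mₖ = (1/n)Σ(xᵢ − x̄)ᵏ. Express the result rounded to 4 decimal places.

1.7230

x̄ = 7.2500
Σ(xᵢ − x̄)² = 515.5000 ⇒ m₂ = 64.43750
Σ(xᵢ − x̄)⁴ = 156887.4063 ⇒ m₄ = 19610.92578
m₂² = 4152.19141
g_2 = m₄/m₂² − 3 = 4.72303 − 3 ≈ 1.7230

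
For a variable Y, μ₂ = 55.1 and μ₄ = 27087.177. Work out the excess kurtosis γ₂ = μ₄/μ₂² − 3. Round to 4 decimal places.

μ₂² = 55.1² = 3036.01000
μ₄/μ₂² = 27087.177 / 3036.01000 = 8.92197
γ₂ = 8.92197 − 3 ≈ 5.9220

5.9220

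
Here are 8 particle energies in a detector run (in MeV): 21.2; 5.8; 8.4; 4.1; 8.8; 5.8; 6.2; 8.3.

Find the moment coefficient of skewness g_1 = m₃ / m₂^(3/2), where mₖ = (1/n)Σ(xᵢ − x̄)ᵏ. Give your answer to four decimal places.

x̄ = (21.2 + 5.8 + 8.4 + 4.1 + 8.8 + 5.8 + 6.2 + 8.3) / 8 = 8.5750
deviations (xᵢ − x̄): 12.6250, -2.7750, -0.1750, -4.4750, 0.2250, -2.7750, -2.3750, -0.2750
Σ(xᵢ − x̄)² = 200.6150 ⇒ m₂ = 200.6150/8 = 25.07687
Σ(xᵢ − x̄)³ = 1866.5423 ⇒ m₃ = 1866.5423/8 = 233.31778
m₂^(3/2) = 25.07687^(1.5) = 125.57701
g_1 = m₃ / m₂^(3/2) = 233.31778 / 125.57701 ≈ 1.8580

1.8580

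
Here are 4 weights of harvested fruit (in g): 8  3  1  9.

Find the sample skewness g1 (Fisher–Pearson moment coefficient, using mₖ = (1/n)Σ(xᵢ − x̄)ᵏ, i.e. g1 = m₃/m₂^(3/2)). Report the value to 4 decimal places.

-0.0977

x̄ = (8 + 3 + 1 + 9) / 4 = 5.2500
deviations (xᵢ − x̄): 2.7500, -2.2500, -4.2500, 3.7500
Σ(xᵢ − x̄)² = 44.7500 ⇒ m₂ = 44.7500/4 = 11.18750
Σ(xᵢ − x̄)³ = -14.6250 ⇒ m₃ = -14.6250/4 = -3.65625
m₂^(3/2) = 11.18750^(1.5) = 37.41964
g1 = m₃ / m₂^(3/2) = -3.65625 / 37.41964 ≈ -0.0977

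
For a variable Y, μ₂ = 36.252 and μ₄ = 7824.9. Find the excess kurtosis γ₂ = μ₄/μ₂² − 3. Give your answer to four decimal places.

2.9541

μ₂² = 36.252² = 1314.20750
μ₄/μ₂² = 7824.9 / 1314.20750 = 5.95408
γ₂ = 5.95408 − 3 ≈ 2.9541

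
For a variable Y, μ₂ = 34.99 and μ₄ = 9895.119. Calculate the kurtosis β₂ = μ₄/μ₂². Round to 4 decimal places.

μ₂² = 34.99² = 1224.30010
μ₄/μ₂² = 9895.119 / 1224.30010 = 8.08227
β₂ ≈ 8.0823

8.0823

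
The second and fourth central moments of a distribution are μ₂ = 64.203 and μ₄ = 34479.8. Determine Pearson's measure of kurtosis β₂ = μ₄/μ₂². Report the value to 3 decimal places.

μ₂² = 64.203² = 4122.02521
μ₄/μ₂² = 34479.8 / 4122.02521 = 8.36477
β₂ ≈ 8.365

8.365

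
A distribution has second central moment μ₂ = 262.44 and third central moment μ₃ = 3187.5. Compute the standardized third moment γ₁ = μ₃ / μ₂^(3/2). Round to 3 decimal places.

0.750

σ = √μ₂ = √262.44 = 16.20000
σ³ = μ₂^(3/2) = 4251.52800
γ₁ = μ₃/σ³ = 3187.5 / 4251.52800 ≈ 0.750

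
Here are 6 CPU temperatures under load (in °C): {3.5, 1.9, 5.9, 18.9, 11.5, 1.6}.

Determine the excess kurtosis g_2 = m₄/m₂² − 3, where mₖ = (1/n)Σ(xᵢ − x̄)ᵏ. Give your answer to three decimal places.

x̄ = 7.2167
Σ(xᵢ − x̄)² = 230.2083 ⇒ m₂ = 38.36806
Σ(xᵢ − x̄)⁴ = 20956.9873 ⇒ m₄ = 3492.83122
m₂² = 1472.10769
g_2 = m₄/m₂² − 3 = 2.37267 − 3 ≈ -0.627

-0.627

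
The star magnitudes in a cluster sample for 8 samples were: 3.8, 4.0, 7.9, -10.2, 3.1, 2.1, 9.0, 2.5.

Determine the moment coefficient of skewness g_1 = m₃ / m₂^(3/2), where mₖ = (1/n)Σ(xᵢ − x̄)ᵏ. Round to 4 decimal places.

x̄ = (3.8 + 4.0 + 7.9 - 10.2 + 3.1 + 2.1 + 9.0 + 2.5) / 8 = 2.7750
deviations (xᵢ − x̄): 1.0250, 1.2250, 5.1250, -12.9750, 0.3250, -0.6750, 6.2250, -0.2750
Σ(xᵢ − x̄)² = 236.5550 ⇒ m₂ = 236.5550/8 = 29.56937
Σ(xᵢ − x̄)³ = -1805.8943 ⇒ m₃ = -1805.8943/8 = -225.73678
m₂^(3/2) = 29.56937^(1.5) = 160.79155
g_1 = m₃ / m₂^(3/2) = -225.73678 / 160.79155 ≈ -1.4039

-1.4039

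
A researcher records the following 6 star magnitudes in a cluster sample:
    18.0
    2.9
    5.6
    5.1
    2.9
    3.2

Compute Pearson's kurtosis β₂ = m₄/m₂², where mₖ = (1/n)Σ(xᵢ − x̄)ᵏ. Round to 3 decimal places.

x̄ = 6.2833
Σ(xᵢ − x̄)² = 171.5483 ⇒ m₂ = 28.59139
Σ(xᵢ − x̄)⁴ = 19200.5005 ⇒ m₄ = 3200.08342
m₂² = 817.46752
β₂ = m₄/m₂² = 3200.08342 / 817.46752 ≈ 3.915

3.915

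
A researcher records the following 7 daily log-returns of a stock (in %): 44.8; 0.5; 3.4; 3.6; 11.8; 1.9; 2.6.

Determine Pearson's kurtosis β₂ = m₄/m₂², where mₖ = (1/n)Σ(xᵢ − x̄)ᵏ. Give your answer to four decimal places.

4.6652

x̄ = 9.8000
Σ(xᵢ − x̄)² = 1509.1400 ⇒ m₂ = 215.59143
Σ(xᵢ − x̄)⁴ = 1517859.2690 ⇒ m₄ = 216837.03843
m₂² = 46479.66407
β₂ = m₄/m₂² = 216837.03843 / 46479.66407 ≈ 4.6652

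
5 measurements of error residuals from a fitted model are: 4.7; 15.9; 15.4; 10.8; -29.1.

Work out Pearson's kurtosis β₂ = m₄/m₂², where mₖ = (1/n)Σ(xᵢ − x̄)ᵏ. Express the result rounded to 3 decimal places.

2.958

x̄ = 3.5400
Σ(xᵢ − x̄)² = 1412.8520 ⇒ m₂ = 282.57040
Σ(xᵢ − x̄)⁴ = 1180915.9601 ⇒ m₄ = 236183.19202
m₂² = 79846.03096
β₂ = m₄/m₂² = 236183.19202 / 79846.03096 ≈ 2.958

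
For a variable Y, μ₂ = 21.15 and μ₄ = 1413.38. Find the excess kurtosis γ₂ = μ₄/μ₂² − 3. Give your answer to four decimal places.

0.1596

μ₂² = 21.15² = 447.32250
μ₄/μ₂² = 1413.38 / 447.32250 = 3.15964
γ₂ = 3.15964 − 3 ≈ 0.1596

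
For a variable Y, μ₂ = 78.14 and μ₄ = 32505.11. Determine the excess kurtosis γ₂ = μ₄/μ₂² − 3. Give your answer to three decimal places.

μ₂² = 78.14² = 6105.85960
μ₄/μ₂² = 32505.11 / 6105.85960 = 5.32359
γ₂ = 5.32359 − 3 ≈ 2.324

2.324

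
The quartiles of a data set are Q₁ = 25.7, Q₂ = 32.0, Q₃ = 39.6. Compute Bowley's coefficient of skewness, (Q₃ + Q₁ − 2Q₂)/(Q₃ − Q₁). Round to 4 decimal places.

0.0935

numerator: Q₃ + Q₁ − 2Q₂ = 39.6 + 25.7 − 2×32.0 = 1.3000
denominator: Q₃ − Q₁ = 39.6 − 25.7 = 13.9000
Bowley skewness = 1.3000 / 13.9000 ≈ 0.0935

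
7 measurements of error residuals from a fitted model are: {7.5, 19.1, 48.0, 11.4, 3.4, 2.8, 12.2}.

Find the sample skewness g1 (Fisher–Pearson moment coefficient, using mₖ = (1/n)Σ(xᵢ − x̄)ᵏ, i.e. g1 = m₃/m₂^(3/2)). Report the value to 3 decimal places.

1.532

x̄ = (7.5 + 19.1 + 48.0 + 11.4 + 3.4 + 2.8 + 12.2) / 7 = 14.9143
deviations (xᵢ − x̄): -7.4143, 4.1857, 33.0857, -3.5143, -11.5143, -12.1143, -2.7143
Σ(xᵢ − x̄)² = 1466.2086 ⇒ m₂ = 1466.2086/7 = 209.45837
Σ(xᵢ − x̄)³ = 32515.7235 ⇒ m₃ = 32515.7235/7 = 4645.10335
m₂^(3/2) = 209.45837^(1.5) = 3031.42321
g1 = m₃ / m₂^(3/2) = 4645.10335 / 3031.42321 ≈ 1.532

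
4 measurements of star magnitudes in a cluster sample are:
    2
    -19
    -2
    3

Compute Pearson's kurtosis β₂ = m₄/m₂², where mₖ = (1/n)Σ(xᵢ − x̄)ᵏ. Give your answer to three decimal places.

2.204

x̄ = -4.0000
Σ(xᵢ − x̄)² = 314.0000 ⇒ m₂ = 78.50000
Σ(xᵢ − x̄)⁴ = 54338.0000 ⇒ m₄ = 13584.50000
m₂² = 6162.25000
β₂ = m₄/m₂² = 13584.50000 / 6162.25000 ≈ 2.204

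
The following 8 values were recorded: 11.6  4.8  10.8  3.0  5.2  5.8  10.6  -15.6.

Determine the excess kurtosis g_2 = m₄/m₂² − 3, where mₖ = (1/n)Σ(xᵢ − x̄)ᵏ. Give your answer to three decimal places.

x̄ = 4.5250
Σ(xᵢ − x̄)² = 535.8350 ⇒ m₂ = 66.97938
Σ(xᵢ − x̄)⁴ = 169463.9516 ⇒ m₄ = 21182.99395
m₂² = 4486.23668
g_2 = m₄/m₂² − 3 = 4.72177 − 3 ≈ 1.722

1.722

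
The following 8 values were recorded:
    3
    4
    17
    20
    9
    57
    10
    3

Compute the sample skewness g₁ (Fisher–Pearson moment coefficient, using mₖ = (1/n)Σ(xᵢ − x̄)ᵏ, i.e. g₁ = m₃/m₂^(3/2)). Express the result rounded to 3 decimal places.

x̄ = (3 + 4 + 17 + 20 + 9 + 57 + 10 + 3) / 8 = 15.3750
deviations (xᵢ − x̄): -12.3750, -11.3750, 1.6250, 4.6250, -6.3750, 41.6250, -5.3750, -12.3750
Σ(xᵢ − x̄)² = 2261.8750 ⇒ m₂ = 2261.8750/8 = 282.73438
Σ(xᵢ − x̄)³ = 66547.9688 ⇒ m₃ = 66547.9688/8 = 8318.49609
m₂^(3/2) = 282.73438^(1.5) = 4754.09570
g₁ = m₃ / m₂^(3/2) = 8318.49609 / 4754.09570 ≈ 1.750

1.750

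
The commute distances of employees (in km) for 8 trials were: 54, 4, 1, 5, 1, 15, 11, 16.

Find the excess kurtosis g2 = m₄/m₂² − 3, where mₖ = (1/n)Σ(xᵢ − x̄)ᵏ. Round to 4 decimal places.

x̄ = 13.3750
Σ(xᵢ − x̄)² = 2129.8750 ⇒ m₂ = 266.23438
Σ(xᵢ − x̄)⁴ = 2783424.0566 ⇒ m₄ = 347928.00708
m₂² = 70880.74243
g2 = m₄/m₂² − 3 = 4.90864 − 3 ≈ 1.9086

1.9086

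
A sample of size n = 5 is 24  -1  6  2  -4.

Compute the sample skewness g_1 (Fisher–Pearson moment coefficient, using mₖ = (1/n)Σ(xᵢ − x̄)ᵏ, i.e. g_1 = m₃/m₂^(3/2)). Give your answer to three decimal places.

1.103

x̄ = (24 - 1 + 6 + 2 - 4) / 5 = 5.4000
deviations (xᵢ − x̄): 18.6000, -6.4000, 0.6000, -3.4000, -9.4000
Σ(xᵢ − x̄)² = 487.2000 ⇒ m₂ = 487.2000/5 = 97.44000
Σ(xᵢ − x̄)³ = 5303.0400 ⇒ m₃ = 5303.0400/5 = 1060.60800
m₂^(3/2) = 97.44000^(1.5) = 961.84682
g_1 = m₃ / m₂^(3/2) = 1060.60800 / 961.84682 ≈ 1.103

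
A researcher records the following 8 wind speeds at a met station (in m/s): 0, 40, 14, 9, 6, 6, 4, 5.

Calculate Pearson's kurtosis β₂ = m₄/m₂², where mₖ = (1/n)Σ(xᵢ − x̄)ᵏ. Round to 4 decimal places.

5.0383

x̄ = 10.5000
Σ(xᵢ − x̄)² = 1108.0000 ⇒ m₂ = 138.50000
Σ(xᵢ − x̄)⁴ = 773165.5000 ⇒ m₄ = 96645.68750
m₂² = 19182.25000
β₂ = m₄/m₂² = 96645.68750 / 19182.25000 ≈ 5.0383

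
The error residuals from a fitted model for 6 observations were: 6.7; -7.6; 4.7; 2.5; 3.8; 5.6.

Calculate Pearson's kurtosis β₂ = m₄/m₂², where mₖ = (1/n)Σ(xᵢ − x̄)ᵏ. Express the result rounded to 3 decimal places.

3.673

x̄ = 2.6167
Σ(xᵢ − x̄)² = 135.7083 ⇒ m₂ = 22.61806
Σ(xᵢ − x̄)⁴ = 11273.2656 ⇒ m₄ = 1878.87760
m₂² = 511.57644
β₂ = m₄/m₂² = 1878.87760 / 511.57644 ≈ 3.673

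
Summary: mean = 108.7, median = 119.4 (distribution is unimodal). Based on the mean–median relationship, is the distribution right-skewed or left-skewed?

left-skewed

mean − median = 108.7 − 119.4 = -10.7
mean < median ⇒ the longer tail is on the left ⇒ left-skewed (negatively skewed).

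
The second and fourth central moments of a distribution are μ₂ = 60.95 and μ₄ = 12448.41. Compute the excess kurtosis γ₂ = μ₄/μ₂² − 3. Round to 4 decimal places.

0.3509

μ₂² = 60.95² = 3714.90250
μ₄/μ₂² = 12448.41 / 3714.90250 = 3.35094
γ₂ = 3.35094 − 3 ≈ 0.3509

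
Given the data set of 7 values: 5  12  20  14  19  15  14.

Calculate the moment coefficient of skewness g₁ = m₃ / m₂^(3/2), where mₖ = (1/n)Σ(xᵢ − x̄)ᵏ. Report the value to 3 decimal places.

x̄ = (5 + 12 + 20 + 14 + 19 + 15 + 14) / 7 = 14.1429
deviations (xᵢ − x̄): -9.1429, -2.1429, 5.8571, -0.1429, 4.8571, 0.8571, -0.1429
Σ(xᵢ − x̄)² = 146.8571 ⇒ m₂ = 146.8571/7 = 20.97959
Σ(xᵢ − x̄)³ = -457.9592 ⇒ m₃ = -457.9592/7 = -65.42274
m₂^(3/2) = 20.97959^(1.5) = 96.09384
g₁ = m₃ / m₂^(3/2) = -65.42274 / 96.09384 ≈ -0.681

-0.681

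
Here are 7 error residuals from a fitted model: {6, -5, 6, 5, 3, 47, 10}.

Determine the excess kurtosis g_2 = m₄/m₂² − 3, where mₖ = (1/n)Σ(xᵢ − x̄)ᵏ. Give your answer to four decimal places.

1.5465

x̄ = 10.2857
Σ(xᵢ − x̄)² = 1699.4286 ⇒ m₂ = 242.77551
Σ(xᵢ − x̄)⁴ = 1875805.6560 ⇒ m₄ = 267972.23657
m₂² = 58939.94835
g_2 = m₄/m₂² − 3 = 4.54653 − 3 ≈ 1.5465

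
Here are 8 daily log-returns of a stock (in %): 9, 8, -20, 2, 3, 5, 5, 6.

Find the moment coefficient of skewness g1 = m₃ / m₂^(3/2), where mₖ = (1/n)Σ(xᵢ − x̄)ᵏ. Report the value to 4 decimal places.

x̄ = (9 + 8 - 20 + 2 + 3 + 5 + 5 + 6) / 8 = 2.2500
deviations (xᵢ − x̄): 6.7500, 5.7500, -22.2500, -0.2500, 0.7500, 2.7500, 2.7500, 3.7500
Σ(xᵢ − x̄)² = 603.5000 ⇒ m₂ = 603.5000/8 = 75.43750
Σ(xᵢ − x̄)³ = -10422.7500 ⇒ m₃ = -10422.7500/8 = -1302.84375
m₂^(3/2) = 75.43750^(1.5) = 655.21062
g1 = m₃ / m₂^(3/2) = -1302.84375 / 655.21062 ≈ -1.9884

-1.9884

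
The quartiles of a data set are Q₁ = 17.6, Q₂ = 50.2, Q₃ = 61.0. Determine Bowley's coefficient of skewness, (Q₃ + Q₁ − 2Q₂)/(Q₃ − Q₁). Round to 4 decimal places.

numerator: Q₃ + Q₁ − 2Q₂ = 61.0 + 17.6 − 2×50.2 = -21.8000
denominator: Q₃ − Q₁ = 61.0 − 17.6 = 43.4000
Bowley skewness = -21.8000 / 43.4000 ≈ -0.5023

-0.5023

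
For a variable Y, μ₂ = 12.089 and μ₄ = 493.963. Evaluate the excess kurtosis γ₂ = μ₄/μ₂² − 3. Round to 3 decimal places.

μ₂² = 12.089² = 146.14392
μ₄/μ₂² = 493.963 / 146.14392 = 3.37998
γ₂ = 3.37998 − 3 ≈ 0.380

0.380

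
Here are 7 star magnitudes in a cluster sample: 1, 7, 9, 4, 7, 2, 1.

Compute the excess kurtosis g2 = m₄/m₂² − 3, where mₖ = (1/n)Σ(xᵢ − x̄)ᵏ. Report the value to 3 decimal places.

-1.560

x̄ = 4.4286
Σ(xᵢ − x̄)² = 63.7143 ⇒ m₂ = 9.10204
Σ(xᵢ − x̄)⁴ = 835.3528 ⇒ m₄ = 119.33611
m₂² = 82.84715
g2 = m₄/m₂² − 3 = 1.44044 − 3 ≈ -1.560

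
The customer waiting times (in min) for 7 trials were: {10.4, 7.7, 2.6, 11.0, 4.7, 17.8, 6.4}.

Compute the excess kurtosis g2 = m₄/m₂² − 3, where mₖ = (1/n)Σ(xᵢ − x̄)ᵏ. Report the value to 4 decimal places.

x̄ = 8.6571
Σ(xᵢ − x̄)² = 150.4771 ⇒ m₂ = 21.49673
Σ(xᵢ − x̄)⁴ = 8645.0308 ⇒ m₄ = 1235.00440
m₂² = 462.10960
g2 = m₄/m₂² − 3 = 2.67254 − 3 ≈ -0.3275

-0.3275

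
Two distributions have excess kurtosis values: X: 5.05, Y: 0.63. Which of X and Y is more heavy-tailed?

X

Higher excess kurtosis ⇒ heavier tails relative to the normal distribution.
5.05 vs 0.63: the larger is 5.05, so X has heavier tails.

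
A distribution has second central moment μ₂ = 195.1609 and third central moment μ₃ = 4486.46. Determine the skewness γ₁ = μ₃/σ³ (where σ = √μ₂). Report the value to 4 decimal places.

1.6456

σ = √μ₂ = √195.1609 = 13.97000
σ³ = μ₂^(3/2) = 2726.39777
γ₁ = μ₃/σ³ = 4486.46 / 2726.39777 ≈ 1.6456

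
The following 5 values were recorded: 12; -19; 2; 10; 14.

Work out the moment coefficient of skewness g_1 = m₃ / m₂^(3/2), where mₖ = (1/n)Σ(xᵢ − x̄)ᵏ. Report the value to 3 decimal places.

x̄ = (12 - 19 + 2 + 10 + 14) / 5 = 3.8000
deviations (xᵢ − x̄): 8.2000, -22.8000, -1.8000, 6.2000, 10.2000
Σ(xᵢ − x̄)² = 732.8000 ⇒ m₂ = 732.8000/5 = 146.56000
Σ(xᵢ − x̄)³ = -10007.2800 ⇒ m₃ = -10007.2800/5 = -2001.45600
m₂^(3/2) = 146.56000^(1.5) = 1774.28420
g_1 = m₃ / m₂^(3/2) = -2001.45600 / 1774.28420 ≈ -1.128

-1.128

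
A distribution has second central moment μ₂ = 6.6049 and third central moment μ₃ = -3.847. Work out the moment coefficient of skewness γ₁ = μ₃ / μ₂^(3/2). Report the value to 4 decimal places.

-0.2266

σ = √μ₂ = √6.6049 = 2.57000
σ³ = μ₂^(3/2) = 16.97459
γ₁ = μ₃/σ³ = -3.847 / 16.97459 ≈ -0.2266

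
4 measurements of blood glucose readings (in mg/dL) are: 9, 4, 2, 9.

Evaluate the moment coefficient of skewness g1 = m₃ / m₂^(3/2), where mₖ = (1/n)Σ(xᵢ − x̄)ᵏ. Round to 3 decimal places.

x̄ = (9 + 4 + 2 + 9) / 4 = 6.0000
deviations (xᵢ − x̄): 3.0000, -2.0000, -4.0000, 3.0000
Σ(xᵢ − x̄)² = 38.0000 ⇒ m₂ = 38.0000/4 = 9.50000
Σ(xᵢ − x̄)³ = -18.0000 ⇒ m₃ = -18.0000/4 = -4.50000
m₂^(3/2) = 9.50000^(1.5) = 29.28097
g1 = m₃ / m₂^(3/2) = -4.50000 / 29.28097 ≈ -0.154

-0.154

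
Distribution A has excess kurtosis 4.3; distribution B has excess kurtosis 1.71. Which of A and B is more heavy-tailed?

A

Higher excess kurtosis ⇒ heavier tails relative to the normal distribution.
4.3 vs 1.71: the larger is 4.3, so A has heavier tails.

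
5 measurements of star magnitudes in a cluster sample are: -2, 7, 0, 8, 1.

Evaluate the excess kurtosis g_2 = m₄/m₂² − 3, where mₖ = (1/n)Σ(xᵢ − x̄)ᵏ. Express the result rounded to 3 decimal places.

x̄ = 2.8000
Σ(xᵢ − x̄)² = 78.8000 ⇒ m₂ = 15.76000
Σ(xᵢ − x̄)⁴ = 1645.1360 ⇒ m₄ = 329.02720
m₂² = 248.37760
g_2 = m₄/m₂² − 3 = 1.32471 − 3 ≈ -1.675

-1.675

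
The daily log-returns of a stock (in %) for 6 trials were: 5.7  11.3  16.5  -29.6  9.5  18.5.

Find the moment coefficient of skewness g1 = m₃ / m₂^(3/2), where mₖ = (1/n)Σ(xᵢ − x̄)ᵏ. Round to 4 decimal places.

x̄ = (5.7 + 11.3 + 16.5 - 29.6 + 9.5 + 18.5) / 6 = 5.3167
deviations (xᵢ − x̄): 0.3833, 5.9833, 11.1833, -34.9167, 4.1833, 13.1833
Σ(xᵢ − x̄)² = 1571.4883 ⇒ m₂ = 1571.4883/6 = 261.91472
Σ(xᵢ − x̄)³ = -38592.0754 ⇒ m₃ = -38592.0754/6 = -6432.01257
m₂^(3/2) = 261.91472^(1.5) = 4238.77014
g1 = m₃ / m₂^(3/2) = -6432.01257 / 4238.77014 ≈ -1.5174

-1.5174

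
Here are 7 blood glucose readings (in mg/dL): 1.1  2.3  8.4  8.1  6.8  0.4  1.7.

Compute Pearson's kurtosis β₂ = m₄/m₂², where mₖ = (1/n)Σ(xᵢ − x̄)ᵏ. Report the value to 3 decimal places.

1.244

x̄ = 4.1143
Σ(xᵢ − x̄)² = 73.4686 ⇒ m₂ = 10.49551
Σ(xᵢ − x̄)⁴ = 959.4408 ⇒ m₄ = 137.06298
m₂² = 110.15573
β₂ = m₄/m₂² = 137.06298 / 110.15573 ≈ 1.244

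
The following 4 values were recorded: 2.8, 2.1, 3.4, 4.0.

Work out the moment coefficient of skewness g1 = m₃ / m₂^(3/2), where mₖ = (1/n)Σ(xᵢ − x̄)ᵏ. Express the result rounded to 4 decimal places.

x̄ = (2.8 + 2.1 + 3.4 + 4.0) / 4 = 3.0750
deviations (xᵢ − x̄): -0.2750, -0.9750, 0.3250, 0.9250
Σ(xᵢ − x̄)² = 1.9875 ⇒ m₂ = 1.9875/4 = 0.49687
Σ(xᵢ − x̄)³ = -0.1219 ⇒ m₃ = -0.1219/4 = -0.03047
m₂^(3/2) = 0.49687^(1.5) = 0.35024
g1 = m₃ / m₂^(3/2) = -0.03047 / 0.35024 ≈ -0.0870

-0.0870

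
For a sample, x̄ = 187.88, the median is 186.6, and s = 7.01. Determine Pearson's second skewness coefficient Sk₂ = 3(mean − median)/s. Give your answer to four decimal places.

0.5478

Sk₂ = 3(187.88 − 186.6) / 7.01 = 3 × 1.2800 / 7.01
    = 3.8400 / 7.01 ≈ 0.5478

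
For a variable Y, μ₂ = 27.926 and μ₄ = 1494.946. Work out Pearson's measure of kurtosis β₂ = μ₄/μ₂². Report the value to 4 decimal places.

1.9169

μ₂² = 27.926² = 779.86148
μ₄/μ₂² = 1494.946 / 779.86148 = 1.91694
β₂ ≈ 1.9169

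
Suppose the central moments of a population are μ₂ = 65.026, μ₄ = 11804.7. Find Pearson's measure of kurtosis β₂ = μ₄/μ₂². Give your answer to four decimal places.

2.7918

μ₂² = 65.026² = 4228.38068
μ₄/μ₂² = 11804.7 / 4228.38068 = 2.79178
β₂ ≈ 2.7918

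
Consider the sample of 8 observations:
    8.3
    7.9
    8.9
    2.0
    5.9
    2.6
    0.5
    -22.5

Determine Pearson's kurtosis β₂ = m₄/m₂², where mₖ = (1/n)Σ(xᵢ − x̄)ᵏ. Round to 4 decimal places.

x̄ = 1.7000
Σ(xᵢ − x̄)² = 739.4600 ⇒ m₂ = 92.43250
Σ(xᵢ − x̄)⁴ = 349350.6098 ⇒ m₄ = 43668.82622
m₂² = 8543.76706
β₂ = m₄/m₂² = 43668.82622 / 8543.76706 ≈ 5.1112

5.1112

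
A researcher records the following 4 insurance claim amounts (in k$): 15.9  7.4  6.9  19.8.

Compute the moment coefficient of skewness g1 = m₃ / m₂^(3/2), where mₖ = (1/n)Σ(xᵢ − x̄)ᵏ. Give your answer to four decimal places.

x̄ = (15.9 + 7.4 + 6.9 + 19.8) / 4 = 12.5000
deviations (xᵢ − x̄): 3.4000, -5.1000, -5.6000, 7.3000
Σ(xᵢ − x̄)² = 122.2200 ⇒ m₂ = 122.2200/4 = 30.55500
Σ(xᵢ − x̄)³ = 120.0540 ⇒ m₃ = 120.0540/4 = 30.01350
m₂^(3/2) = 30.55500^(1.5) = 168.89758
g1 = m₃ / m₂^(3/2) = 30.01350 / 168.89758 ≈ 0.1777

0.1777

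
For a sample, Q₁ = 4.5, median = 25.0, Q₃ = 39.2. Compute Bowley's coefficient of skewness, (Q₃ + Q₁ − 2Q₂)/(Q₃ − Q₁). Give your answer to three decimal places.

-0.182

numerator: Q₃ + Q₁ − 2Q₂ = 39.2 + 4.5 − 2×25.0 = -6.3000
denominator: Q₃ − Q₁ = 39.2 − 4.5 = 34.7000
Bowley skewness = -6.3000 / 34.7000 ≈ -0.182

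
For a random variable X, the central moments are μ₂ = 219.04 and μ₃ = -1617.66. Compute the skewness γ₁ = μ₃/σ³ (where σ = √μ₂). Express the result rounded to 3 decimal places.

-0.499

σ = √μ₂ = √219.04 = 14.80000
σ³ = μ₂^(3/2) = 3241.79200
γ₁ = μ₃/σ³ = -1617.66 / 3241.79200 ≈ -0.499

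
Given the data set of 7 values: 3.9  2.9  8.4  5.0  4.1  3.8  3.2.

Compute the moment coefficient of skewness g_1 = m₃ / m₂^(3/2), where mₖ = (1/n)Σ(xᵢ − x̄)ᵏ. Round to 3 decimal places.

1.524

x̄ = (3.9 + 2.9 + 8.4 + 5.0 + 4.1 + 3.8 + 3.2) / 7 = 4.4714
deviations (xᵢ − x̄): -0.5714, -1.5714, 3.9286, 0.5286, -0.3714, -0.6714, -1.2714
Σ(xᵢ − x̄)² = 20.7143 ⇒ m₂ = 20.7143/7 = 2.95918
Σ(xᵢ − x̄)³ = 54.3037 ⇒ m₃ = 54.3037/7 = 7.75767
m₂^(3/2) = 2.95918^(1.5) = 5.09047
g_1 = m₃ / m₂^(3/2) = 7.75767 / 5.09047 ≈ 1.524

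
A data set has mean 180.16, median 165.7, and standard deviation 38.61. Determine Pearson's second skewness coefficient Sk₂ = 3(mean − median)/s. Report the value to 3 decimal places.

1.124

Sk₂ = 3(180.16 − 165.7) / 38.61 = 3 × 14.4600 / 38.61
    = 43.3800 / 38.61 ≈ 1.124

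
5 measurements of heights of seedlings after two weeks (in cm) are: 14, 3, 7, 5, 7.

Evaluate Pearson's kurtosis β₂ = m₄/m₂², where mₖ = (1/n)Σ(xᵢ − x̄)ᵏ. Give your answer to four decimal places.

x̄ = 7.2000
Σ(xᵢ − x̄)² = 68.8000 ⇒ m₂ = 13.76000
Σ(xᵢ − x̄)⁴ = 2472.7360 ⇒ m₄ = 494.54720
m₂² = 189.33760
β₂ = m₄/m₂² = 494.54720 / 189.33760 ≈ 2.6120

2.6120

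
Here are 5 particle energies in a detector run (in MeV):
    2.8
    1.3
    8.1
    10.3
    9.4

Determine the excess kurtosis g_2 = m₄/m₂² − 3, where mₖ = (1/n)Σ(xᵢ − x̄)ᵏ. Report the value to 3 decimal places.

x̄ = 6.3800
Σ(xᵢ − x̄)² = 66.0680 ⇒ m₂ = 13.21360
Σ(xᵢ − x̄)⁴ = 1158.2905 ⇒ m₄ = 231.65809
m₂² = 174.59922
g_2 = m₄/m₂² − 3 = 1.32680 − 3 ≈ -1.673

-1.673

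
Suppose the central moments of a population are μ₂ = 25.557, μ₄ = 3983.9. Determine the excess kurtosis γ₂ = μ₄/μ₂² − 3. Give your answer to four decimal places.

μ₂² = 25.557² = 653.16025
μ₄/μ₂² = 3983.9 / 653.16025 = 6.09942
γ₂ = 6.09942 − 3 ≈ 3.0994

3.0994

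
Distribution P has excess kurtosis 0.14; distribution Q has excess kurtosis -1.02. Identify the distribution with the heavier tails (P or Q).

P

Higher excess kurtosis ⇒ heavier tails relative to the normal distribution.
0.14 vs -1.02: the larger is 0.14, so P has heavier tails. (P is leptokurtic — heavier-than-normal tails; the other is platykurtic.)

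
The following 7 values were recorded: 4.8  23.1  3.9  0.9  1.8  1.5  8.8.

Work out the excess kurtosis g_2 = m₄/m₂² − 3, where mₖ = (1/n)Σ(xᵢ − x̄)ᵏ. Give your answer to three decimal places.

1.105

x̄ = 6.4000
Σ(xᵢ − x̄)² = 368.8800 ⇒ m₂ = 52.69714
Σ(xᵢ − x̄)⁴ = 79797.7140 ⇒ m₄ = 11399.67343
m₂² = 2776.98887
g_2 = m₄/m₂² − 3 = 4.10505 − 3 ≈ 1.105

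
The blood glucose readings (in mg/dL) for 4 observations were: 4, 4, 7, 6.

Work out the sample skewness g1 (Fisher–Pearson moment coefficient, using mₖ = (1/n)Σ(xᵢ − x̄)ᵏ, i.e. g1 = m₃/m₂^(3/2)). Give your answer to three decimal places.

x̄ = (4 + 4 + 7 + 6) / 4 = 5.2500
deviations (xᵢ − x̄): -1.2500, -1.2500, 1.7500, 0.7500
Σ(xᵢ − x̄)² = 6.7500 ⇒ m₂ = 6.7500/4 = 1.68750
Σ(xᵢ − x̄)³ = 1.8750 ⇒ m₃ = 1.8750/4 = 0.46875
m₂^(3/2) = 1.68750^(1.5) = 2.19213
g1 = m₃ / m₂^(3/2) = 0.46875 / 2.19213 ≈ 0.214

0.214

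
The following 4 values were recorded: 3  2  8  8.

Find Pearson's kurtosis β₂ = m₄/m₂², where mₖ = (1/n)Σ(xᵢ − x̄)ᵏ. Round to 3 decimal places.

1.064

x̄ = 5.2500
Σ(xᵢ − x̄)² = 30.7500 ⇒ m₂ = 7.68750
Σ(xᵢ − x̄)⁴ = 251.5781 ⇒ m₄ = 62.89453
m₂² = 59.09766
β₂ = m₄/m₂² = 62.89453 / 59.09766 ≈ 1.064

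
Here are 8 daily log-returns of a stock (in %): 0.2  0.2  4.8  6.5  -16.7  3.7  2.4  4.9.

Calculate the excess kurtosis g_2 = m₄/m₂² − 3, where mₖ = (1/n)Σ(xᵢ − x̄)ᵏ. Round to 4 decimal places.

x̄ = 0.7500
Σ(xᵢ − x̄)² = 383.2200 ⇒ m₂ = 47.90250
Σ(xᵢ − x̄)⁴ = 94463.8864 ⇒ m₄ = 11807.98581
m₂² = 2294.64951
g_2 = m₄/m₂² − 3 = 5.14588 − 3 ≈ 2.1459

2.1459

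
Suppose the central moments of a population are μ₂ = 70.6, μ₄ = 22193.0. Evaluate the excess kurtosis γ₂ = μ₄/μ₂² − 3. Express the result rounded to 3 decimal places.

μ₂² = 70.6² = 4984.36000
μ₄/μ₂² = 22193.0 / 4984.36000 = 4.45253
γ₂ = 4.45253 − 3 ≈ 1.453

1.453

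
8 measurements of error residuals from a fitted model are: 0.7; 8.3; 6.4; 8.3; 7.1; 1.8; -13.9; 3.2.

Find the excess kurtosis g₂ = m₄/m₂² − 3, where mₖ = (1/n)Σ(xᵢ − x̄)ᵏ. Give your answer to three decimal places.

1.467

x̄ = 2.7375
Σ(xᵢ − x̄)² = 376.3787 ⇒ m₂ = 47.04734
Σ(xᵢ − x̄)⁴ = 79096.7075 ⇒ m₄ = 9887.08844
m₂² = 2213.45255
g₂ = m₄/m₂² − 3 = 4.46682 − 3 ≈ 1.467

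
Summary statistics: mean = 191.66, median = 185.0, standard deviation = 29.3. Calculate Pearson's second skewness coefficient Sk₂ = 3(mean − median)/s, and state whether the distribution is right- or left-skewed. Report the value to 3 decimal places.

0.682, right-skewed

Sk₂ = 3(191.66 − 185.0) / 29.3 = 3 × 6.6600 / 29.3
    = 19.9800 / 29.3 ≈ 0.682
Sk₂ > 0 ⇒ mean > median ⇒ right-skewed (positive skew).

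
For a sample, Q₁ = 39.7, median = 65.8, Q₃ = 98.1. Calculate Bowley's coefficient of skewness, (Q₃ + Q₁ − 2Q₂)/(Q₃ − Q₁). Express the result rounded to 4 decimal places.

numerator: Q₃ + Q₁ − 2Q₂ = 98.1 + 39.7 − 2×65.8 = 6.2000
denominator: Q₃ − Q₁ = 98.1 − 39.7 = 58.4000
Bowley skewness = 6.2000 / 58.4000 ≈ 0.1062

0.1062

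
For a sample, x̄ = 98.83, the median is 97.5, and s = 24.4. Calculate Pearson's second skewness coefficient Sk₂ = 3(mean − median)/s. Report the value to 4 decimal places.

0.1635

Sk₂ = 3(98.83 − 97.5) / 24.4 = 3 × 1.3300 / 24.4
    = 3.9900 / 24.4 ≈ 0.1635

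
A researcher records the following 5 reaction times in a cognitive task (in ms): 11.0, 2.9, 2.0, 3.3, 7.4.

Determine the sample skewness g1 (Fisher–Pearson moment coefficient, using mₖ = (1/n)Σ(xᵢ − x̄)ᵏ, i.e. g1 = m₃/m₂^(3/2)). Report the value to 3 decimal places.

0.682

x̄ = (11.0 + 2.9 + 2.0 + 3.3 + 7.4) / 5 = 5.3200
deviations (xᵢ − x̄): 5.6800, -2.4200, -3.3200, -2.0200, 2.0800
Σ(xᵢ − x̄)² = 57.5480 ⇒ m₂ = 57.5480/5 = 11.50960
Σ(xᵢ − x̄)³ = 133.2401 ⇒ m₃ = 133.2401/5 = 26.64802
m₂^(3/2) = 11.50960^(1.5) = 39.04724
g1 = m₃ / m₂^(3/2) = 26.64802 / 39.04724 ≈ 0.682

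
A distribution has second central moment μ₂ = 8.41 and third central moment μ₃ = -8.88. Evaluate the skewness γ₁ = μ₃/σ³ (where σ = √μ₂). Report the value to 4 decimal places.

-0.3641

σ = √μ₂ = √8.41 = 2.90000
σ³ = μ₂^(3/2) = 24.38900
γ₁ = μ₃/σ³ = -8.88 / 24.38900 ≈ -0.3641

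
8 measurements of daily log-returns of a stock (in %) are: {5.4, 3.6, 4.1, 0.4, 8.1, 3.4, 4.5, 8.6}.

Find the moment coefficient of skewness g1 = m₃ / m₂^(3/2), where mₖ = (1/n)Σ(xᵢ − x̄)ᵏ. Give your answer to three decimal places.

x̄ = (5.4 + 3.6 + 4.1 + 0.4 + 8.1 + 3.4 + 4.5 + 8.6) / 8 = 4.7625
deviations (xᵢ − x̄): 0.6375, -1.1625, -0.6625, -4.3625, 3.3375, -1.3625, -0.2625, 3.8375
Σ(xᵢ − x̄)² = 49.0188 ⇒ m₂ = 49.0188/8 = 6.12734
Σ(xᵢ − x̄)³ = 6.5140 ⇒ m₃ = 6.5140/8 = 0.81425
m₂^(3/2) = 6.12734^(1.5) = 15.16730
g1 = m₃ / m₂^(3/2) = 0.81425 / 15.16730 ≈ 0.054

0.054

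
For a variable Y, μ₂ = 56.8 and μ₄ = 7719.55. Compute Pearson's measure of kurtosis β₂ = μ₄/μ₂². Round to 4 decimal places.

μ₂² = 56.8² = 3226.24000
μ₄/μ₂² = 7719.55 / 3226.24000 = 2.39274
β₂ ≈ 2.3927

2.3927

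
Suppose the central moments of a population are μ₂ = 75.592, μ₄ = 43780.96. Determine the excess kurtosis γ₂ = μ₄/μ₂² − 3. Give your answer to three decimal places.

4.662

μ₂² = 75.592² = 5714.15046
μ₄/μ₂² = 43780.96 / 5714.15046 = 7.66185
γ₂ = 7.66185 − 3 ≈ 4.662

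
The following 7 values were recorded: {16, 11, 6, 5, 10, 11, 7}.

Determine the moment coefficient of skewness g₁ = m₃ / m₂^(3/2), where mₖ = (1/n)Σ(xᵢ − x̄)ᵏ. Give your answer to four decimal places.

x̄ = (16 + 11 + 6 + 5 + 10 + 11 + 7) / 7 = 9.4286
deviations (xᵢ − x̄): 6.5714, 1.5714, -3.4286, -4.4286, 0.5714, 1.5714, -2.4286
Σ(xᵢ − x̄)² = 85.7143 ⇒ m₂ = 85.7143/7 = 12.24490
Σ(xᵢ − x̄)³ = 150.2449 ⇒ m₃ = 150.2449/7 = 21.46356
m₂^(3/2) = 12.24490^(1.5) = 42.84822
g₁ = m₃ / m₂^(3/2) = 21.46356 / 42.84822 ≈ 0.5009

0.5009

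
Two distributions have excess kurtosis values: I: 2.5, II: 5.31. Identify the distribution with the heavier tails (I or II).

Higher excess kurtosis ⇒ heavier tails relative to the normal distribution.
2.5 vs 5.31: the larger is 5.31, so II has heavier tails.

II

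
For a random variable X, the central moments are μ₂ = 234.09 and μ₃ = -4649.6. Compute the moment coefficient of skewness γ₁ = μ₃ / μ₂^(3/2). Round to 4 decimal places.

-1.2982

σ = √μ₂ = √234.09 = 15.30000
σ³ = μ₂^(3/2) = 3581.57700
γ₁ = μ₃/σ³ = -4649.6 / 3581.57700 ≈ -1.2982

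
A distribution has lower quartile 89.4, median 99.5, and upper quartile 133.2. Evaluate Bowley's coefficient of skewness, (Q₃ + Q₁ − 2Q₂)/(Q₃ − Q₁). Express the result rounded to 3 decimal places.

0.539

numerator: Q₃ + Q₁ − 2Q₂ = 133.2 + 89.4 − 2×99.5 = 23.6000
denominator: Q₃ − Q₁ = 133.2 − 89.4 = 43.8000
Bowley skewness = 23.6000 / 43.8000 ≈ 0.539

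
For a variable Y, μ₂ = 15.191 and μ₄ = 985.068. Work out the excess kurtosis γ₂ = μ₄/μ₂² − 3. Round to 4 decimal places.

μ₂² = 15.191² = 230.76648
μ₄/μ₂² = 985.068 / 230.76648 = 4.26868
γ₂ = 4.26868 − 3 ≈ 1.2687

1.2687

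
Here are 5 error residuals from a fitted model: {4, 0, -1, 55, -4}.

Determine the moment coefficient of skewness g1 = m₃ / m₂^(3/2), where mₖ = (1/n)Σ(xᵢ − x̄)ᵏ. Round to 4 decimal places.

1.4510

x̄ = (4 + 0 - 1 + 55 - 4) / 5 = 10.8000
deviations (xᵢ − x̄): -6.8000, -10.8000, -11.8000, 44.2000, -14.8000
Σ(xᵢ − x̄)² = 2474.8000 ⇒ m₂ = 2474.8000/5 = 494.96000
Σ(xᵢ − x̄)³ = 79891.9200 ⇒ m₃ = 79891.9200/5 = 15978.38400
m₂^(3/2) = 494.96000^(1.5) = 11011.71986
g1 = m₃ / m₂^(3/2) = 15978.38400 / 11011.71986 ≈ 1.4510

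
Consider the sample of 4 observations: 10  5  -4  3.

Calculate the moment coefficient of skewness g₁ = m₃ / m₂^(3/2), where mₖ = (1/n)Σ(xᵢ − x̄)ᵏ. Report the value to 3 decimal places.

x̄ = (10 + 5 - 4 + 3) / 4 = 3.5000
deviations (xᵢ − x̄): 6.5000, 1.5000, -7.5000, -0.5000
Σ(xᵢ − x̄)² = 101.0000 ⇒ m₂ = 101.0000/4 = 25.25000
Σ(xᵢ − x̄)³ = -144.0000 ⇒ m₃ = -144.0000/4 = -36.00000
m₂^(3/2) = 25.25000^(1.5) = 126.87968
g₁ = m₃ / m₂^(3/2) = -36.00000 / 126.87968 ≈ -0.284

-0.284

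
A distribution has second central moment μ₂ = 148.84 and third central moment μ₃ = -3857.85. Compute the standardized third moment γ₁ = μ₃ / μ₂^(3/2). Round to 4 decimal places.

-2.1245

σ = √μ₂ = √148.84 = 12.20000
σ³ = μ₂^(3/2) = 1815.84800
γ₁ = μ₃/σ³ = -3857.85 / 1815.84800 ≈ -2.1245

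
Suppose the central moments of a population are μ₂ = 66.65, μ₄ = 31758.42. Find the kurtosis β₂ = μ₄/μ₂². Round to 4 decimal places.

μ₂² = 66.65² = 4442.22250
μ₄/μ₂² = 31758.42 / 4442.22250 = 7.14922
β₂ ≈ 7.1492

7.1492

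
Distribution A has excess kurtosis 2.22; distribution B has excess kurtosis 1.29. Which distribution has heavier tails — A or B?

Higher excess kurtosis ⇒ heavier tails relative to the normal distribution.
2.22 vs 1.29: the larger is 2.22, so A has heavier tails.

A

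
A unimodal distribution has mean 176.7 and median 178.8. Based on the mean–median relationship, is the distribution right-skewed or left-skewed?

left-skewed

mean − median = 176.7 − 178.8 = -2.1
mean < median ⇒ the longer tail is on the left ⇒ left-skewed (negatively skewed).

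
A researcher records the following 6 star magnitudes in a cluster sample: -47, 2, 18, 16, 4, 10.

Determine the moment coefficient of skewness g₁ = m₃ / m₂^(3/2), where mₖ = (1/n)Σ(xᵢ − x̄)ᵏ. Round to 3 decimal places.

x̄ = (-47 + 2 + 18 + 16 + 4 + 10) / 6 = 0.5000
deviations (xᵢ − x̄): -47.5000, 1.5000, 17.5000, 15.5000, 3.5000, 9.5000
Σ(xᵢ − x̄)² = 2907.5000 ⇒ m₂ = 2907.5000/6 = 484.58333
Σ(xᵢ − x̄)³ = -97185.0000 ⇒ m₃ = -97185.0000/6 = -16197.50000
m₂^(3/2) = 484.58333^(1.5) = 10667.25580
g₁ = m₃ / m₂^(3/2) = -16197.50000 / 10667.25580 ≈ -1.518

-1.518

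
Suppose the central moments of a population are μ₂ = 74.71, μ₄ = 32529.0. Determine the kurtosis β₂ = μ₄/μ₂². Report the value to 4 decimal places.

5.8279

μ₂² = 74.71² = 5581.58410
μ₄/μ₂² = 32529.0 / 5581.58410 = 5.82792
β₂ ≈ 5.8279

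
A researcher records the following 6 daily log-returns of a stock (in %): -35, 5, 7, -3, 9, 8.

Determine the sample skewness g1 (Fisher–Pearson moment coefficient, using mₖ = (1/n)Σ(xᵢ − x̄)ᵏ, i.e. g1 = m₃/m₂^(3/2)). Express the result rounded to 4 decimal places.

x̄ = (-35 + 5 + 7 - 3 + 9 + 8) / 6 = -1.5000
deviations (xᵢ − x̄): -33.5000, 6.5000, 8.5000, -1.5000, 10.5000, 9.5000
Σ(xᵢ − x̄)² = 1439.5000 ⇒ m₂ = 1439.5000/6 = 239.91667
Σ(xᵢ − x̄)³ = -34695.0000 ⇒ m₃ = -34695.0000/6 = -5782.50000
m₂^(3/2) = 239.91667^(1.5) = 3716.12769
g1 = m₃ / m₂^(3/2) = -5782.50000 / 3716.12769 ≈ -1.5561

-1.5561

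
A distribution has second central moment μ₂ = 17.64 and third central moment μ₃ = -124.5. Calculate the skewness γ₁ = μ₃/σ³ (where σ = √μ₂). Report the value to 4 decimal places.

σ = √μ₂ = √17.64 = 4.20000
σ³ = μ₂^(3/2) = 74.08800
γ₁ = μ₃/σ³ = -124.5 / 74.08800 ≈ -1.6804

-1.6804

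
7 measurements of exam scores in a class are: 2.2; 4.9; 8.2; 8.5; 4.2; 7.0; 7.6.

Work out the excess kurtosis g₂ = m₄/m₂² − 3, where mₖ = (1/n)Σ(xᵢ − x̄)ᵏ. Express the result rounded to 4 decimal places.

-1.1118

x̄ = 6.0857
Σ(xᵢ − x̄)² = 33.4886 ⇒ m₂ = 4.78408
Σ(xᵢ − x̄)⁴ = 302.5084 ⇒ m₄ = 43.21549
m₂² = 22.88744
g₂ = m₄/m₂² − 3 = 1.88818 − 3 ≈ -1.1118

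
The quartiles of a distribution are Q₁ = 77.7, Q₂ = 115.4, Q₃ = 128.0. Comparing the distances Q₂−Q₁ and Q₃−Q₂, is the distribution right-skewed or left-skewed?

left-skewed

Q₂ − Q₁ = 37.7;  Q₃ − Q₂ = 12.6
Q₂ − Q₁ > Q₃ − Q₂ ⇒ the lower half is more spread out ⇒ left-skewed.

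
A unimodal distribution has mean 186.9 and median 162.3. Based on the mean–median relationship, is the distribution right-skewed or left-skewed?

mean − median = 186.9 − 162.3 = 24.6
mean > median ⇒ the longer tail is on the right ⇒ right-skewed (positively skewed).

right-skewed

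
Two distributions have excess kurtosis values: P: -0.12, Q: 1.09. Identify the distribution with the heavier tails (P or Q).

Higher excess kurtosis ⇒ heavier tails relative to the normal distribution.
-0.12 vs 1.09: the larger is 1.09, so Q has heavier tails. (Q is leptokurtic — heavier-than-normal tails; the other is platykurtic.)

Q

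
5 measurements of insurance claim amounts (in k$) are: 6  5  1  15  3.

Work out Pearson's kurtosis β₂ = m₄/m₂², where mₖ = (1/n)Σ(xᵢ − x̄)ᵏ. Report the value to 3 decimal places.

x̄ = 6.0000
Σ(xᵢ − x̄)² = 116.0000 ⇒ m₂ = 23.20000
Σ(xᵢ − x̄)⁴ = 7268.0000 ⇒ m₄ = 1453.60000
m₂² = 538.24000
β₂ = m₄/m₂² = 1453.60000 / 538.24000 ≈ 2.701

2.701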